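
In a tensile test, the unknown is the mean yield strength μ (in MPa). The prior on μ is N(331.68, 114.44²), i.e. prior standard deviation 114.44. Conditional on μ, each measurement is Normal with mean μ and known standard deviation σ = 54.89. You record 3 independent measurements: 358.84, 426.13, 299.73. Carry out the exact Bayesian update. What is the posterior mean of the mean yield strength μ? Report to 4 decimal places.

For Normal data with known variance σ², a Normal(μ₀, σ₀²) prior on μ is conjugate. Posterior precision = 1/σ₀² + n/σ²; posterior mean is the precision-weighted average of μ₀ and x̄.
Σxᵢ = 358.84 + 426.13 + 299.73 = 1084.7, so n·x̄ = 1084.7.
σ₀² = 114.44² = 13096.5136, σ² = 54.89² = 3012.9121; σ² + n·σ₀² = 3012.9121 + 3·13096.5136 = 42302.4529.
Posterior mean = (μ₀/σ₀² + n·x̄/σ²)/(1/σ₀² + n/σ²) = (σ²·μ₀ + σ₀²·n·x̄)/(σ² + n·σ₀²) = (3012.9121·331.68 + 13096.5136·1084.7)/42302.4529 = 15205110.987248/42302.4529 = 359.4380.

359.4380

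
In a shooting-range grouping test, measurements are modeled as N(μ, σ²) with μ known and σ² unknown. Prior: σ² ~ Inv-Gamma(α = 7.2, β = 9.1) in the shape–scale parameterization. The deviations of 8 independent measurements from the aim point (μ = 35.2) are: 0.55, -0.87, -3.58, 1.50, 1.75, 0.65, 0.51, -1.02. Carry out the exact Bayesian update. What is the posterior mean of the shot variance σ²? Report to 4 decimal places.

1.9172

With known mean μ and an Inverse-Gamma(α, β) prior on σ², the Normal likelihood is conjugate: posterior is Inv-Gamma(α + n/2, β + Σ(xᵢ−μ)²/2).
Σ(xᵢ−μ)² = (0.55)² + (-0.87)² + (-3.58)² + (1.50)² + (1.75)² + (0.65)² + (0.51)² + (-1.02)² = 20.9113.
Posterior: Inv-Gamma(7.2 + 8/2, 9.1 + 20.9113/2) = Inv-Gamma(11.20, 19.55565).
E[σ²|data] = β/(α−1) = 19.55565/10.20 = 1.9172.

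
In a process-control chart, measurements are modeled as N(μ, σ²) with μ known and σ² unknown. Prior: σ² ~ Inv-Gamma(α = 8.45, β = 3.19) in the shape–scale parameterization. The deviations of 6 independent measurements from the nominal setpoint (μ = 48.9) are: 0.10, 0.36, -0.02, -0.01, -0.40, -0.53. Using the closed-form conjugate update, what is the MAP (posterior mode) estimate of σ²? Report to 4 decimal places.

0.2796

With known mean μ and an Inverse-Gamma(α, β) prior on σ², the Normal likelihood is conjugate: posterior is Inv-Gamma(α + n/2, β + Σ(xᵢ−μ)²/2).
Σ(xᵢ−μ)² = (0.10)² + (0.36)² + (-0.02)² + (-0.01)² + (-0.40)² + (-0.53)² = 0.5810.
Posterior: Inv-Gamma(8.45 + 6/2, 3.19 + 0.5810/2) = Inv-Gamma(11.45, 3.48050).
Mode = β/(α+1) = 3.48050/12.45 = 0.2796.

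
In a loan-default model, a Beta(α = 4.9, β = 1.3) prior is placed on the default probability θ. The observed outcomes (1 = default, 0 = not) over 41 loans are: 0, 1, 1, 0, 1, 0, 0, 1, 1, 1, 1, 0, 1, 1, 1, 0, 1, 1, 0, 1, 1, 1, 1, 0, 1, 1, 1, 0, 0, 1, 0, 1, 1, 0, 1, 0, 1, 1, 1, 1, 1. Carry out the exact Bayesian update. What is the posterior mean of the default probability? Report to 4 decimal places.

The Beta prior is conjugate to a Binomial/Bernoulli likelihood; the update adds successes to α and failures to β.
Posterior: Beta(α+k, β+n−k) = Beta(4.9+28, 1.3+13) = Beta(32.9, 14.3).
Posterior mean = α/(α+β) = 32.9/47.2 = 0.6970.

0.6970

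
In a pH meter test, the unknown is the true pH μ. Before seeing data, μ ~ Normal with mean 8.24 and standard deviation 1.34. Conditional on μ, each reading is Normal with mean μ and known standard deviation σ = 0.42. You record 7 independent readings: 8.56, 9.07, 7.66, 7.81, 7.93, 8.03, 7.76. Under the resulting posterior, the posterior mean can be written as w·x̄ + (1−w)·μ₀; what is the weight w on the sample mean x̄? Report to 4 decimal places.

For Normal data with known variance σ², a Normal(μ₀, σ₀²) prior on μ is conjugate. Posterior precision = 1/σ₀² + n/σ²; posterior mean is the precision-weighted average of μ₀ and x̄.
σ₀² = 1.34² = 1.7956, σ² = 0.42² = 0.1764. Prior precision 1/σ₀² = 1/1.7956; data precision n/σ² = 7/0.1764.
w = (n/σ²)/(1/σ₀² + n/σ²) = n·σ₀²/(σ² + n·σ₀²) = 7·1.7956/(0.1764 + 7·1.7956) = 12.5692/12.7456 = 0.9862.

0.9862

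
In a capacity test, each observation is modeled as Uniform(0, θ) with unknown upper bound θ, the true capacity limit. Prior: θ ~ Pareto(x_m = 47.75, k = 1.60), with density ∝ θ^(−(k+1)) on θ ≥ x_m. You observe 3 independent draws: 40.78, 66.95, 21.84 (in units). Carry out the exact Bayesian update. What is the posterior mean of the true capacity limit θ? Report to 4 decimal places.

A Pareto(scale x_m, shape k) prior on the upper bound θ of Uniform(0, θ) is conjugate: posterior is Pareto(max(x_m, max xᵢ), k + n).
Sample maximum = 66.95; prior scale x_m = 47.75 → posterior scale = max = 66.95.
Posterior shape = 1.60 + 3 = 4.60.
E[θ|data] = k·x_m/(k−1) = 4.60·66.95/3.60 = 85.5472.

85.5472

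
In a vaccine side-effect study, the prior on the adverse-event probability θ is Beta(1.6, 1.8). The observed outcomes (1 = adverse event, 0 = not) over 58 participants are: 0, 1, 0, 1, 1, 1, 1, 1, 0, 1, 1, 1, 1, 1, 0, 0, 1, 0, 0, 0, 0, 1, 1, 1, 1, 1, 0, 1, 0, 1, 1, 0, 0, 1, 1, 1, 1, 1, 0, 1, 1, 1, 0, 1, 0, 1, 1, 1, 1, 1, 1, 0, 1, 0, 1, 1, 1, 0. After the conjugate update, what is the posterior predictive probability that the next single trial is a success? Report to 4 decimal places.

0.6612

The Beta prior is conjugate to a Binomial/Bernoulli likelihood; the update adds successes to α and failures to β.
Posterior: Beta(α+k, β+n−k) = Beta(1.6+39, 1.8+19) = Beta(40.6, 20.8).
For a single future Bernoulli trial, P(success | data) = α/(α+β) = 0.6612.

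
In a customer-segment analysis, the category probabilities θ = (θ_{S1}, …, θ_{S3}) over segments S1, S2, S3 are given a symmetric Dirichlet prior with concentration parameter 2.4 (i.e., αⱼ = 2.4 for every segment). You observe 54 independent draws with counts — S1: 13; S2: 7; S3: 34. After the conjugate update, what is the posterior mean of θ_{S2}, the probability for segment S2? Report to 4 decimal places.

0.1536

The Dirichlet prior is conjugate to the Multinomial likelihood: each posterior αⱼ = prior αⱼ + observed count nⱼ.
Posterior concentration: (15.4, 9.4, 36.4), total = 61.2.
E[θ_{S2}|data] = α_{S2}/Σα = 9.4/61.2 = 0.1536.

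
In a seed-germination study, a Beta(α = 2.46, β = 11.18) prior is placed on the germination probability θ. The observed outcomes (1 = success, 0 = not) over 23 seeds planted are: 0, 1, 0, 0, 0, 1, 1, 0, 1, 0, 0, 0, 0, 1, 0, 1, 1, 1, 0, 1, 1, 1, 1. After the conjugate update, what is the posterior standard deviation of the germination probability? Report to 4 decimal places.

The Beta prior is conjugate to a Binomial/Bernoulli likelihood; the update adds successes to α and failures to β.
Posterior: Beta(α+k, β+n−k) = Beta(2.46+12, 11.18+11) = Beta(14.46, 22.18).
Var = αβ/((α+β)²(α+β+1)) = 14.46·22.18/(36.64²·37.64) = 0.00634701; SD = √0.00634701 = 0.0797.

0.0797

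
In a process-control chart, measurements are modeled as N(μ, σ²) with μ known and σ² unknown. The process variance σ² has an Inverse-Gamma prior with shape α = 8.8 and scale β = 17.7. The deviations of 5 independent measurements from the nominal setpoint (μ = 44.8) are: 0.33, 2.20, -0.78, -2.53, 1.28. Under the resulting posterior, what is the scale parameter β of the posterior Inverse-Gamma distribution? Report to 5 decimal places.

With known mean μ and an Inverse-Gamma(α, β) prior on σ², the Normal likelihood is conjugate: posterior is Inv-Gamma(α + n/2, β + Σ(xᵢ−μ)²/2).
Σ(xᵢ−μ)² = (0.33)² + (2.20)² + (-0.78)² + (-2.53)² + (1.28)² = 13.5966.
Posterior: Inv-Gamma(8.8 + 5/2, 17.7 + 13.5966/2) = Inv-Gamma(11.30, 24.49830).
Posterior β = 24.49830.

24.49830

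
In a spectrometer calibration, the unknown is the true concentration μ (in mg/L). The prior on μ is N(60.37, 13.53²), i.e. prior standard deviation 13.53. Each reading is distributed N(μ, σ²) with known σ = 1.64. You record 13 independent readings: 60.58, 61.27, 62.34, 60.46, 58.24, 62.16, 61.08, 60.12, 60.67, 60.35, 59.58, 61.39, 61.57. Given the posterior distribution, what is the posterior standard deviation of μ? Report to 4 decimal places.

0.4546

For Normal data with known variance σ², a Normal(μ₀, σ₀²) prior on μ is conjugate. Posterior precision = 1/σ₀² + n/σ²; posterior mean is the precision-weighted average of μ₀ and x̄.
σ₀² = 13.53² = 183.0609, σ² = 1.64² = 2.6896; σ² + n·σ₀² = 2.6896 + 13·183.0609 = 2382.4813.
Posterior precision = 1/σ₀² + n/σ² = 1/183.0609 + 13/2.6896 = (σ² + n·σ₀²)/(σ₀²σ²) = 2382.4813/(183.0609·2.6896); posterior variance σₙ² = σ₀²σ²/(σ² + n·σ₀²) = 183.0609·2.6896/2382.4813 = 0.206659.
Posterior SD = √σₙ² = √(183.0609·2.6896/2382.4813) = 0.4546.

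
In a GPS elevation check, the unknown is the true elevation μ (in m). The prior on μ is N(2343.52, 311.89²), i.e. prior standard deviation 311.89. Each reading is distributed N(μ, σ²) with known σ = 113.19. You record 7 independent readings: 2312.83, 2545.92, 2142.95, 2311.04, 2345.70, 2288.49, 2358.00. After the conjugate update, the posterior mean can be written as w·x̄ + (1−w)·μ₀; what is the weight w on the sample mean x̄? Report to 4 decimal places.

0.9815

For Normal data with known variance σ², a Normal(μ₀, σ₀²) prior on μ is conjugate. Posterior precision = 1/σ₀² + n/σ²; posterior mean is the precision-weighted average of μ₀ and x̄.
σ₀² = 311.89² = 97275.3721, σ² = 113.19² = 12811.9761. Prior precision 1/σ₀² = 1/97275.3721; data precision n/σ² = 7/12811.9761.
w = (n/σ²)/(1/σ₀² + n/σ²) = n·σ₀²/(σ² + n·σ₀²) = 7·97275.3721/(12811.9761 + 7·97275.3721) = 680927.6047/693739.5808 = 0.9815.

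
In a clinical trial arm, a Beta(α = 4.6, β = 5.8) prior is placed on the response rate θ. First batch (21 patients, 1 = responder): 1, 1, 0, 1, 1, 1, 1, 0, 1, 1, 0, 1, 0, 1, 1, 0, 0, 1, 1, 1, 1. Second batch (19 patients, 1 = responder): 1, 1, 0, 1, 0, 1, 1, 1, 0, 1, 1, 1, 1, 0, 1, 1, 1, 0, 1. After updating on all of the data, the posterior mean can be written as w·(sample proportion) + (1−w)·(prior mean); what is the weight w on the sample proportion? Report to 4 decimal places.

The Beta prior is conjugate to a Binomial/Bernoulli likelihood; the update adds successes to α and failures to β.
Total number of patients: n = 21 + 19 = 40.
Posterior mean = (α₀+k)/(α₀+β₀+n) = [n/(α₀+β₀+n)]·(k/n) + [(α₀+β₀)/(α₀+β₀+n)]·α₀/(α₀+β₀), so only n and the prior enter the weight.
The weight on the data is w = n/(α₀+β₀+n) = 40/(4.6+5.8+40) = 40/50.4 = 0.7937.

0.7937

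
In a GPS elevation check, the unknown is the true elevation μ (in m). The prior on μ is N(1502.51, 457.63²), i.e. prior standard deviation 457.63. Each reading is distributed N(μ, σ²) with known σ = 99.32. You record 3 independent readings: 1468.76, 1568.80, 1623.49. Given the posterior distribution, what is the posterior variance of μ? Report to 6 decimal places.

For Normal data with known variance σ², a Normal(μ₀, σ₀²) prior on μ is conjugate. Posterior precision = 1/σ₀² + n/σ²; posterior mean is the precision-weighted average of μ₀ and x̄.
σ₀² = 457.63² = 209425.2169, σ² = 99.32² = 9864.4624; σ² + n·σ₀² = 9864.4624 + 3·209425.2169 = 638140.1131.
Posterior precision = 1/σ₀² + n/σ² = 1/209425.2169 + 3/9864.4624 = (σ² + n·σ₀²)/(σ₀²σ²) = 638140.1131/(209425.2169·9864.4624); posterior variance σₙ² = σ₀²σ²/(σ² + n·σ₀²) = 209425.2169·9864.4624/638140.1131 = 3237.325370.

3237.325370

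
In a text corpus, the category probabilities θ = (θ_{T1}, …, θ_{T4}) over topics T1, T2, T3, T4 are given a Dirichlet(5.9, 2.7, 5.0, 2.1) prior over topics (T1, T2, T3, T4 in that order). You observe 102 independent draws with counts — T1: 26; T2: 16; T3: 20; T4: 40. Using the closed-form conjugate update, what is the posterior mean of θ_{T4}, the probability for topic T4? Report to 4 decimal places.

The Dirichlet prior is conjugate to the Multinomial likelihood: each posterior αⱼ = prior αⱼ + observed count nⱼ.
Posterior concentration: (31.9, 18.7, 25.0, 42.1), total = 117.7.
E[θ_{T4}|data] = α_{T4}/Σα = 42.1/117.7 = 0.3577.

0.3577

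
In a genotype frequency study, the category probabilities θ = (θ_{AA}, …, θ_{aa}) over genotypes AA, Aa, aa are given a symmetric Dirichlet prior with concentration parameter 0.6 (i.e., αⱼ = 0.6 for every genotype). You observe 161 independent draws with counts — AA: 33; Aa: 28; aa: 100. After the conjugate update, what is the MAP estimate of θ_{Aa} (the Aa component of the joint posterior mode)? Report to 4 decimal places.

The Dirichlet prior is conjugate to the Multinomial likelihood: each posterior αⱼ = prior αⱼ + observed count nⱼ.
Posterior concentration: (33.6, 28.6, 100.6), total = 162.8.
Joint mode component: (α_{Aa}−1)/(Σα−K) = 27.6/159.8 = 0.1727.

0.1727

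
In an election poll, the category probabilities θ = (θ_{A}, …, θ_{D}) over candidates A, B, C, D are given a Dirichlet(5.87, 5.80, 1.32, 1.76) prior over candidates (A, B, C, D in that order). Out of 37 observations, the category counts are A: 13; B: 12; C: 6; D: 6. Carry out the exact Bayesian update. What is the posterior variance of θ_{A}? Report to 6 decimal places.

The Dirichlet prior is conjugate to the Multinomial likelihood: each posterior αⱼ = prior αⱼ + observed count nⱼ.
Posterior concentration: (18.87, 17.80, 7.32, 7.76), total = 51.75.
Var[θ_j] = α_j(Σα−α_j)/((Σα)²(Σα+1)) = 18.87·32.88/(51.75²·52.75) = 0.004392.

0.004392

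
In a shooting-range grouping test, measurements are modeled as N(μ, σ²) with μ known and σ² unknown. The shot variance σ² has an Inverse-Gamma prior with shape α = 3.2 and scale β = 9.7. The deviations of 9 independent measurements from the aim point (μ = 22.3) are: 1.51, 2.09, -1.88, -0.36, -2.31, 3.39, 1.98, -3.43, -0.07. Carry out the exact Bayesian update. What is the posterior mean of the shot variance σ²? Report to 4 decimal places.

4.6441

With known mean μ and an Inverse-Gamma(α, β) prior on σ², the Normal likelihood is conjugate: posterior is Inv-Gamma(α + n/2, β + Σ(xᵢ−μ)²/2).
Σ(xᵢ−μ)² = (1.51)² + (2.09)² + (-1.88)² + (-0.36)² + (-2.31)² + (3.39)² + (1.98)² + (-3.43)² + (-0.07)² = 42.8306.
Posterior: Inv-Gamma(3.2 + 9/2, 9.7 + 42.8306/2) = Inv-Gamma(7.70, 31.11530).
E[σ²|data] = β/(α−1) = 31.11530/6.70 = 4.6441.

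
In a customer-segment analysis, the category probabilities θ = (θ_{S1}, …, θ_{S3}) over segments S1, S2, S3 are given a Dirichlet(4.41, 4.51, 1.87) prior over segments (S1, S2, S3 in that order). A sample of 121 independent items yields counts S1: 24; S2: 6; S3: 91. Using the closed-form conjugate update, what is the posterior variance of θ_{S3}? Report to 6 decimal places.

The Dirichlet prior is conjugate to the Multinomial likelihood: each posterior αⱼ = prior αⱼ + observed count nⱼ.
Posterior concentration: (28.41, 10.51, 92.87), total = 131.79.
Var[θ_j] = α_j(Σα−α_j)/((Σα)²(Σα+1)) = 92.87·38.92/(131.79²·132.79) = 0.001567.

0.001567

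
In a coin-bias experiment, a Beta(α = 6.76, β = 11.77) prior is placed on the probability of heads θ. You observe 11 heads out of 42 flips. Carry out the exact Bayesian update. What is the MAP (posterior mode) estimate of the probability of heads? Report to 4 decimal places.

The Beta prior is conjugate to a Binomial/Bernoulli likelihood; the update adds successes to α and failures to β.
Posterior: Beta(α+k, β+n−k) = Beta(6.76+11, 11.77+31) = Beta(17.76, 42.77).
Mode of Beta(a,b) for a,b>1 is (a−1)/(a+b−2) = 16.76/58.53 = 0.2863.

0.2863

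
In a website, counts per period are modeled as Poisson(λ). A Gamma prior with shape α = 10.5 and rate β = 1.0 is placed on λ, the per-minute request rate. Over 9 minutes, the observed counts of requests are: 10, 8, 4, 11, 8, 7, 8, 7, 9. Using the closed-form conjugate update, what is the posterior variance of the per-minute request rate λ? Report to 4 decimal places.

0.8250

With a Gamma(shape α, rate β) prior, the Poisson likelihood is conjugate: the posterior is Gamma(α + ΣXᵢ, β + n).
Sum of counts S = 72 over n = 9 minutes.
Posterior: Gamma(α+S, β+n) = Gamma(10.5+72, 1.0+9) = Gamma(82.5, 10.0).
Var = α/β² = 82.5/10.0² = 0.8250.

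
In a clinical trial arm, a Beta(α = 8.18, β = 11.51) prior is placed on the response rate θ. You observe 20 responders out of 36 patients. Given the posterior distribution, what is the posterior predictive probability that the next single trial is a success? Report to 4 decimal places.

The Beta prior is conjugate to a Binomial/Bernoulli likelihood; the update adds successes to α and failures to β.
Posterior: Beta(α+k, β+n−k) = Beta(8.18+20, 11.51+16) = Beta(28.18, 27.51).
For a single future Bernoulli trial, P(success | data) = α/(α+β) = 0.5060.

0.5060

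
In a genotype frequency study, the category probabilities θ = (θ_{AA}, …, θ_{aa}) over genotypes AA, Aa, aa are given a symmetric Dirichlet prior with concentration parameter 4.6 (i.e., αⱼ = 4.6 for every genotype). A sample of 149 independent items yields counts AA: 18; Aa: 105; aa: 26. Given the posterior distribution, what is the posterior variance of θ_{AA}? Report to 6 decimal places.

The Dirichlet prior is conjugate to the Multinomial likelihood: each posterior αⱼ = prior αⱼ + observed count nⱼ.
Posterior concentration: (22.6, 109.6, 30.6), total = 162.8.
Var[θ_j] = α_j(Σα−α_j)/((Σα)²(Σα+1)) = 22.6·140.2/(162.8²·163.8) = 0.000730.

0.000730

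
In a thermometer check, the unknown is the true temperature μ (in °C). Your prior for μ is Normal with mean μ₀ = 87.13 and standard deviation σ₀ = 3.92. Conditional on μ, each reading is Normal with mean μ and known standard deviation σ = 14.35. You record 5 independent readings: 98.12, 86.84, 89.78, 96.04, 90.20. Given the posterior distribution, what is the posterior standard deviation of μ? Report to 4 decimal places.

For Normal data with known variance σ², a Normal(μ₀, σ₀²) prior on μ is conjugate. Posterior precision = 1/σ₀² + n/σ²; posterior mean is the precision-weighted average of μ₀ and x̄.
σ₀² = 3.92² = 15.3664, σ² = 14.35² = 205.9225; σ² + n·σ₀² = 205.9225 + 5·15.3664 = 282.7545.
Posterior precision = 1/σ₀² + n/σ² = 1/15.3664 + 5/205.9225 = (σ² + n·σ₀²)/(σ₀²σ²) = 282.7545/(15.3664·205.9225); posterior variance σₙ² = σ₀²σ²/(σ² + n·σ₀²) = 15.3664·205.9225/282.7545 = 11.190936.
Posterior SD = √σₙ² = √(15.3664·205.9225/282.7545) = 3.3453.

3.3453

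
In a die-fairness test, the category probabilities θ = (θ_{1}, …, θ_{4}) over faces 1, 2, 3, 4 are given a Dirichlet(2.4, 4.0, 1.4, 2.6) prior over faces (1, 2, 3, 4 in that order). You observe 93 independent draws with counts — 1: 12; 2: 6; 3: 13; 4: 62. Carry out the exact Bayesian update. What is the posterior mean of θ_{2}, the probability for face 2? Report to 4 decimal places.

0.0967

The Dirichlet prior is conjugate to the Multinomial likelihood: each posterior αⱼ = prior αⱼ + observed count nⱼ.
Posterior concentration: (14.4, 10.0, 14.4, 64.6), total = 103.4.
E[θ_{2}|data] = α_{2}/Σα = 10.0/103.4 = 0.0967.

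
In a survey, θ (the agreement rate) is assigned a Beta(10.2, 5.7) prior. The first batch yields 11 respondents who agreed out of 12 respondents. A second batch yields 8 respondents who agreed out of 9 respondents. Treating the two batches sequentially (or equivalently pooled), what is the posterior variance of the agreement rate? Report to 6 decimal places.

0.004357

The Beta prior is conjugate to a Binomial/Bernoulli likelihood; the update adds successes to α and failures to β.
After batch 1: Beta(10.2+11, 5.7+1) = Beta(21.2, 6.7).
After batch 2: Beta(21.2+8, 6.7+1) = Beta(29.2, 7.7).
Var = αβ/((α+β)²(α+β+1)) = 29.2·7.7/(36.9²·37.9) = 0.004357.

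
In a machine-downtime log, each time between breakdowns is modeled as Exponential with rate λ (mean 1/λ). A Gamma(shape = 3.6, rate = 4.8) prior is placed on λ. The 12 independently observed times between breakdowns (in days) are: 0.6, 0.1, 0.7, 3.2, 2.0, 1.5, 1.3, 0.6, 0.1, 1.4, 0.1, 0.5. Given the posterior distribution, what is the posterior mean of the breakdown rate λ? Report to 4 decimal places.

With a Gamma(shape α, rate β) prior on the exponential rate λ, the posterior after n observations with total T = Σxᵢ is Gamma(α+n, β+T).
Sum of observations T = 12.1 days; n = 12.
Posterior: Gamma(3.6+12, 4.8+12.1) = Gamma(15.6, 16.9).
Posterior mean of λ = α/β = 15.6/16.9 = 0.9231.

0.9231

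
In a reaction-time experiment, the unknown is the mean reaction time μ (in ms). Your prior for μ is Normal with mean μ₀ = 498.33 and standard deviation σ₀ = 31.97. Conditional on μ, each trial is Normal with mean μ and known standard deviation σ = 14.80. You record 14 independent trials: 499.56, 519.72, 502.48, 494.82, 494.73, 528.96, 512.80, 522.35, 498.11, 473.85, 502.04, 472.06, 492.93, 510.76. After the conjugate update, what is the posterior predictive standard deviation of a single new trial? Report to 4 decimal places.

15.3118

For Normal data with known variance σ², a Normal(μ₀, σ₀²) prior on μ is conjugate. Posterior precision = 1/σ₀² + n/σ²; posterior mean is the precision-weighted average of μ₀ and x̄.
σ₀² = 31.97² = 1022.0809, σ² = 14.80² = 219.04; σ² + n·σ₀² = 219.04 + 14·1022.0809 = 14528.1726.
Posterior precision = 1/σ₀² + n/σ² = 1/1022.0809 + 14/219.04 = (σ² + n·σ₀²)/(σ₀²σ²) = 14528.1726/(1022.0809·219.04); posterior variance σₙ² = σ₀²σ²/(σ² + n·σ₀²) = 1022.0809·219.04/14528.1726 = 15.409825.
Predictive variance for one new observation = σₙ² + σ² = 1022.0809·219.04/14528.1726 + 219.04 = σ²·(σ₀² + 14528.1726)/14528.1726 = 219.04·15550.2535/14528.1726 = 234.449825; SD = √(219.04·15550.2535/14528.1726) = 15.3118.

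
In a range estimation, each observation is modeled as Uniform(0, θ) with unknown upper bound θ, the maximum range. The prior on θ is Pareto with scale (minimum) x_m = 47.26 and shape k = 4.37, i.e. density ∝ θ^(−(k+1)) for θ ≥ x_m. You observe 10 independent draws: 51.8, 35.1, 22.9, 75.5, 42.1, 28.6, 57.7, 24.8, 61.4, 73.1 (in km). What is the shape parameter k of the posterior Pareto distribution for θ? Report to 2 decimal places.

A Pareto(scale x_m, shape k) prior on the upper bound θ of Uniform(0, θ) is conjugate: posterior is Pareto(max(x_m, max xᵢ), k + n).
Sample maximum = 75.5; prior scale x_m = 47.26 → posterior scale = max = 75.50.
Posterior shape = 4.37 + 10 = 14.37.
Posterior shape k = 14.37.

14.37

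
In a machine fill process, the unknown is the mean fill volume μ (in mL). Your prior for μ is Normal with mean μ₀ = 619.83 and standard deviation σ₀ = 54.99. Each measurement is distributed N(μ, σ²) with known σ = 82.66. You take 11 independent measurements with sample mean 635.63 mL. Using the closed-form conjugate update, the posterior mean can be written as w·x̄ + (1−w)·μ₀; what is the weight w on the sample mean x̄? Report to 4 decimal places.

For Normal data with known variance σ², a Normal(μ₀, σ₀²) prior on μ is conjugate. Posterior precision = 1/σ₀² + n/σ²; posterior mean is the precision-weighted average of μ₀ and x̄.
σ₀² = 54.99² = 3023.9001, σ² = 82.66² = 6832.6756. Prior precision 1/σ₀² = 1/3023.9001; data precision n/σ² = 11/6832.6756.
w = (n/σ²)/(1/σ₀² + n/σ²) = n·σ₀²/(σ² + n·σ₀²) = 11·3023.9001/(6832.6756 + 11·3023.9001) = 33262.9011/40095.5767 = 0.8296.

0.8296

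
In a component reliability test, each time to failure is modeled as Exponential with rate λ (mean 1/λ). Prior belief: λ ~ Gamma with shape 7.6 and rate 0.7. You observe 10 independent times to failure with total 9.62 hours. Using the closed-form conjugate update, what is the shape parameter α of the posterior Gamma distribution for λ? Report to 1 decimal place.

With a Gamma(shape α, rate β) prior on the exponential rate λ, the posterior after n observations with total T = Σxᵢ is Gamma(α+n, β+T).
Posterior: Gamma(7.6+10, 0.7+9.62) = Gamma(17.6, 10.32).
Posterior α = 17.6.

17.6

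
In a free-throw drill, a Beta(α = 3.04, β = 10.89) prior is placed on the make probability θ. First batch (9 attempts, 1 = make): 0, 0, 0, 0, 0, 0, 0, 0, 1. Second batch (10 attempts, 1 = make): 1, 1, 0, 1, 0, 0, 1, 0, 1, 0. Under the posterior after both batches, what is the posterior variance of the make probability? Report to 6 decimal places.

0.005870

The Beta prior is conjugate to a Binomial/Bernoulli likelihood; the update adds successes to α and failures to β.
After batch 1: Beta(3.04+1, 10.89+8) = Beta(4.04, 18.89).
After batch 2: Beta(4.04+5, 18.89+5) = Beta(9.04, 23.89).
Var = αβ/((α+β)²(α+β+1)) = 9.04·23.89/(32.93²·33.93) = 0.005870.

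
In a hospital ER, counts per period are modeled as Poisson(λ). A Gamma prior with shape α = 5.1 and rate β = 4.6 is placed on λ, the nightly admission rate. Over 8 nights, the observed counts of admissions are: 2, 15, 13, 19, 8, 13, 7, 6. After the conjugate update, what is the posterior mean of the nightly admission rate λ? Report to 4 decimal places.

6.9921

With a Gamma(shape α, rate β) prior, the Poisson likelihood is conjugate: the posterior is Gamma(α + ΣXᵢ, β + n).
Sum of counts S = 83 over n = 8 nights.
Posterior: Gamma(α+S, β+n) = Gamma(5.1+83, 4.6+8) = Gamma(88.1, 12.6).
Posterior mean = α/β = 88.1/12.6 = 6.9921.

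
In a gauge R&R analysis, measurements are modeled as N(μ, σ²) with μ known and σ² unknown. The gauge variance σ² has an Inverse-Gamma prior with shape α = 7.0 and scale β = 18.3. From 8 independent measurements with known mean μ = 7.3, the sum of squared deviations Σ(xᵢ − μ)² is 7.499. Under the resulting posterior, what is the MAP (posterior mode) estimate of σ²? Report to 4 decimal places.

1.8375

With known mean μ and an Inverse-Gamma(α, β) prior on σ², the Normal likelihood is conjugate: posterior is Inv-Gamma(α + n/2, β + Σ(xᵢ−μ)²/2).
Posterior: Inv-Gamma(7.0 + 8/2, 18.3 + 7.499/2) = Inv-Gamma(11.00, 22.0495).
Mode = β/(α+1) = 22.0495/12.00 = 1.8375.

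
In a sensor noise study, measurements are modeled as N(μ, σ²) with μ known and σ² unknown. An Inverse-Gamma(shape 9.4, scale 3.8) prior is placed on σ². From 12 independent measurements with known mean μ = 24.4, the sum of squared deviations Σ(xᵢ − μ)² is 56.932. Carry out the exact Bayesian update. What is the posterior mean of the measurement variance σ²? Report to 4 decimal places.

2.2407

With known mean μ and an Inverse-Gamma(α, β) prior on σ², the Normal likelihood is conjugate: posterior is Inv-Gamma(α + n/2, β + Σ(xᵢ−μ)²/2).
Posterior: Inv-Gamma(9.4 + 12/2, 3.8 + 56.932/2) = Inv-Gamma(15.40, 32.2660).
E[σ²|data] = β/(α−1) = 32.2660/14.40 = 2.2407.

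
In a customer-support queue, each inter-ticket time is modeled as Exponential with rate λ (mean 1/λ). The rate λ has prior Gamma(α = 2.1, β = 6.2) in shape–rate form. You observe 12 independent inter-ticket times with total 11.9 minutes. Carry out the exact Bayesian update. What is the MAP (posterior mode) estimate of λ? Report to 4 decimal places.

0.7238

With a Gamma(shape α, rate β) prior on the exponential rate λ, the posterior after n observations with total T = Σxᵢ is Gamma(α+n, β+T).
Posterior: Gamma(2.1+12, 6.2+11.9) = Gamma(14.1, 18.1).
Mode = (α−1)/β = 0.7238.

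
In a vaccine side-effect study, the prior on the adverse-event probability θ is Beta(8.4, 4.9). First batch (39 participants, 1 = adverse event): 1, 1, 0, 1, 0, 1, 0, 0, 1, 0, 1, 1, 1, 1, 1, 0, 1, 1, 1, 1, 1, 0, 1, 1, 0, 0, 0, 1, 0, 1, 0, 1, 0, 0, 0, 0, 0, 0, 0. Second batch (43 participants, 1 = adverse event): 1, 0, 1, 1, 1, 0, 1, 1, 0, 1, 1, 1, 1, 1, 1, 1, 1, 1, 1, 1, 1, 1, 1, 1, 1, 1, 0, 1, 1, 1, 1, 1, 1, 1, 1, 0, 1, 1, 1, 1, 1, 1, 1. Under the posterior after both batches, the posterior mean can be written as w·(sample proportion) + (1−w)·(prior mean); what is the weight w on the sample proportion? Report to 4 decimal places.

The Beta prior is conjugate to a Binomial/Bernoulli likelihood; the update adds successes to α and failures to β.
Total number of participants: n = 39 + 43 = 82.
Posterior mean = (α₀+k)/(α₀+β₀+n) = [n/(α₀+β₀+n)]·(k/n) + [(α₀+β₀)/(α₀+β₀+n)]·α₀/(α₀+β₀), so only n and the prior enter the weight.
The weight on the data is w = n/(α₀+β₀+n) = 82/(8.4+4.9+82) = 82/95.3 = 0.8604.

0.8604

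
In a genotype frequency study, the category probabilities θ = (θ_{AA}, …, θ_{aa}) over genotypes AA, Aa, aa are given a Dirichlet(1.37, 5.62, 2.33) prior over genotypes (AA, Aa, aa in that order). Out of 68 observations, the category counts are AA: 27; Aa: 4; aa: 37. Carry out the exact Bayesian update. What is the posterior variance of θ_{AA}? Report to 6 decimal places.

0.002966

The Dirichlet prior is conjugate to the Multinomial likelihood: each posterior αⱼ = prior αⱼ + observed count nⱼ.
Posterior concentration: (28.37, 9.62, 39.33), total = 77.32.
Var[θ_j] = α_j(Σα−α_j)/((Σα)²(Σα+1)) = 28.37·48.95/(77.32²·78.32) = 0.002966.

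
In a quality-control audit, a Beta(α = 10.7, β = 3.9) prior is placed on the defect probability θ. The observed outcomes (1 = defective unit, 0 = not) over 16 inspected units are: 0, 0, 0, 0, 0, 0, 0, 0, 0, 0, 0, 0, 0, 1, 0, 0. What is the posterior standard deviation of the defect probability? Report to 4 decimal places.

0.0864

The Beta prior is conjugate to a Binomial/Bernoulli likelihood; the update adds successes to α and failures to β.
Posterior: Beta(α+k, β+n−k) = Beta(10.7+1, 3.9+15) = Beta(11.7, 18.9).
Var = αβ/((α+β)²(α+β+1)) = 11.7·18.9/(30.6²·31.6) = 0.00747339; SD = √0.00747339 = 0.0864.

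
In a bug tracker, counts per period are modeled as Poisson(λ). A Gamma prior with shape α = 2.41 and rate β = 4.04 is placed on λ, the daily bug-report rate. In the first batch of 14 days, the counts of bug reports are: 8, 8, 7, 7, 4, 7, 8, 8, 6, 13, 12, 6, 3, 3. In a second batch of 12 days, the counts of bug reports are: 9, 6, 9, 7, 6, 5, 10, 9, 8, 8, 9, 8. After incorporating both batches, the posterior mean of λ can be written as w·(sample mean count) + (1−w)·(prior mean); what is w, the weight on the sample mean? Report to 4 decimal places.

0.8655

With a Gamma(shape α, rate β) prior, the Poisson likelihood is conjugate: the posterior is Gamma(α + ΣXᵢ, β + n).
Total number of days: n = 14 + 12 = 26.
Posterior mean = (α₀+S)/(β₀+n) = [n/(β₀+n)]·(S/n) + [β₀/(β₀+n)]·(α₀/β₀), so only n and β₀ enter the weight.
Weight on data w = n/(β₀+n) = 26/(4.04+26) = 26/30.04 = 0.8655.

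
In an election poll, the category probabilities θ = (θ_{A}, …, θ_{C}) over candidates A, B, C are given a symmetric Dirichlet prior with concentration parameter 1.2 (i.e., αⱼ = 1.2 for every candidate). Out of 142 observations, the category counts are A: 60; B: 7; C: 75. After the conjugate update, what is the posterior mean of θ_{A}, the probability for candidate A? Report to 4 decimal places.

0.4203

The Dirichlet prior is conjugate to the Multinomial likelihood: each posterior αⱼ = prior αⱼ + observed count nⱼ.
Posterior concentration: (61.2, 8.2, 76.2), total = 145.6.
E[θ_{A}|data] = α_{A}/Σα = 61.2/145.6 = 0.4203.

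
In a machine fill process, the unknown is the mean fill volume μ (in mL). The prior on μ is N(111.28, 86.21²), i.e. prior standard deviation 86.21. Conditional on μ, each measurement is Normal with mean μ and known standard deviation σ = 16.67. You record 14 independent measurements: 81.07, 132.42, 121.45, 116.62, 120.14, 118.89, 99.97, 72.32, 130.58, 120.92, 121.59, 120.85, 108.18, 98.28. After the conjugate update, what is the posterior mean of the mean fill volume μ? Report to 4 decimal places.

111.6618

For Normal data with known variance σ², a Normal(μ₀, σ₀²) prior on μ is conjugate. Posterior precision = 1/σ₀² + n/σ²; posterior mean is the precision-weighted average of μ₀ and x̄.
Σxᵢ = 81.07 + 132.42 + 121.45 + 116.62 + 120.14 + 118.89 + 99.97 + 72.32 + 130.58 + 120.92 + 121.59 + 120.85 + 108.18 + 98.28 = 1563.28, so n·x̄ = 1563.28.
σ₀² = 86.21² = 7432.1641, σ² = 16.67² = 277.8889; σ² + n·σ₀² = 277.8889 + 14·7432.1641 = 104328.1863.
Posterior mean = (μ₀/σ₀² + n·x̄/σ²)/(1/σ₀² + n/σ²) = (σ²·μ₀ + σ₀²·n·x̄)/(σ² + n·σ₀²) = (277.8889·111.28 + 7432.1641·1563.28)/104328.1863 = 11649476.97104/104328.1863 = 111.6618.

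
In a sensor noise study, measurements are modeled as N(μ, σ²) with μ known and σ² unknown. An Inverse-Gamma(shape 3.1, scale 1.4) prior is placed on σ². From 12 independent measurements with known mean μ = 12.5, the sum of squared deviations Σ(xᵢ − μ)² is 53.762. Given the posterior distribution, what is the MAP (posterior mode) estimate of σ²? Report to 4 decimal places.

With known mean μ and an Inverse-Gamma(α, β) prior on σ², the Normal likelihood is conjugate: posterior is Inv-Gamma(α + n/2, β + Σ(xᵢ−μ)²/2).
Posterior: Inv-Gamma(3.1 + 12/2, 1.4 + 53.762/2) = Inv-Gamma(9.10, 28.2810).
Mode = β/(α+1) = 28.2810/10.10 = 2.8001.

2.8001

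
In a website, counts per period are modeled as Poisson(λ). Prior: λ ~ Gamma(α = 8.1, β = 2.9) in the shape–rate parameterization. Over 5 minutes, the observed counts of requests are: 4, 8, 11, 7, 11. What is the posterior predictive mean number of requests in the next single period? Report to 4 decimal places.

6.2152

With a Gamma(shape α, rate β) prior, the Poisson likelihood is conjugate: the posterior is Gamma(α + ΣXᵢ, β + n).
Sum of counts S = 41 over n = 5 minutes.
Posterior: Gamma(α+S, β+n) = Gamma(8.1+41, 2.9+5) = Gamma(49.1, 7.9).
The predictive distribution for one future period is NegBinom with mean α/β = 6.2152.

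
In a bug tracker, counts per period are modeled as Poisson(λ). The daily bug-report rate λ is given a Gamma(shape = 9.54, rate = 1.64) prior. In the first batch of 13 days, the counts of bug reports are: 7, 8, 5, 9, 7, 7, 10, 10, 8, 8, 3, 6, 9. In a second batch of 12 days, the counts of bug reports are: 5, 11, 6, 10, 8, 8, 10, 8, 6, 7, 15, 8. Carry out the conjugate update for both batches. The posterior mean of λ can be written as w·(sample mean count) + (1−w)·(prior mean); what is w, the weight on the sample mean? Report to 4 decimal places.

0.9384

With a Gamma(shape α, rate β) prior, the Poisson likelihood is conjugate: the posterior is Gamma(α + ΣXᵢ, β + n).
Total number of days: n = 13 + 12 = 25.
Posterior mean = (α₀+S)/(β₀+n) = [n/(β₀+n)]·(S/n) + [β₀/(β₀+n)]·(α₀/β₀), so only n and β₀ enter the weight.
Weight on data w = n/(β₀+n) = 25/(1.64+25) = 25/26.64 = 0.9384.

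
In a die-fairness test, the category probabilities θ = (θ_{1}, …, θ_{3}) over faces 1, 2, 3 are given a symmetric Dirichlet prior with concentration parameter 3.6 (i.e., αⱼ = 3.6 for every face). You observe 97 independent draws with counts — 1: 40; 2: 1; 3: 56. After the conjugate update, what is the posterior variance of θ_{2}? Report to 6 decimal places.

The Dirichlet prior is conjugate to the Multinomial likelihood: each posterior αⱼ = prior αⱼ + observed count nⱼ.
Posterior concentration: (43.6, 4.6, 59.6), total = 107.8.
Var[θ_j] = α_j(Σα−α_j)/((Σα)²(Σα+1)) = 4.6·103.2/(107.8²·108.8) = 0.000375.

0.000375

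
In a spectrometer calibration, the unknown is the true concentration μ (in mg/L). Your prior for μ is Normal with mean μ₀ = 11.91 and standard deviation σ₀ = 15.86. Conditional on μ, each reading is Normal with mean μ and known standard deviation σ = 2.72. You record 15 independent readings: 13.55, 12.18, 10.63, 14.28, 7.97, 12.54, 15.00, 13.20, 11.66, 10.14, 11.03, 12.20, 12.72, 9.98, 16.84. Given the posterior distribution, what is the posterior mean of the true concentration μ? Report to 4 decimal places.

For Normal data with known variance σ², a Normal(μ₀, σ₀²) prior on μ is conjugate. Posterior precision = 1/σ₀² + n/σ²; posterior mean is the precision-weighted average of μ₀ and x̄.
Σxᵢ = 13.55 + 12.18 + 10.63 + 14.28 + 7.97 + 12.54 + 15.00 + 13.20 + 11.66 + 10.14 + 11.03 + 12.20 + 12.72 + 9.98 + 16.84 = 183.92, so n·x̄ = 183.92.
σ₀² = 15.86² = 251.5396, σ² = 2.72² = 7.3984; σ² + n·σ₀² = 7.3984 + 15·251.5396 = 3780.4924.
Posterior mean = (μ₀/σ₀² + n·x̄/σ²)/(1/σ₀² + n/σ²) = (σ²·μ₀ + σ₀²·n·x̄)/(σ² + n·σ₀²) = (7.3984·11.91 + 251.5396·183.92)/3780.4924 = 46351.278176/3780.4924 = 12.2606.

12.2606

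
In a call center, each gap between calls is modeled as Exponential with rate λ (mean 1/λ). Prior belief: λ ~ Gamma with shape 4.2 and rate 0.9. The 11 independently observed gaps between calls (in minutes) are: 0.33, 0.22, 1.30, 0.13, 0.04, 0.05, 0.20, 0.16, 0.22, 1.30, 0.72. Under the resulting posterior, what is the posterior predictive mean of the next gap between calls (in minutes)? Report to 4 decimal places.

With a Gamma(shape α, rate β) prior on the exponential rate λ, the posterior after n observations with total T = Σxᵢ is Gamma(α+n, β+T).
Sum of observations T = 4.67 minutes; n = 11.
Posterior: Gamma(4.2+11, 0.9+4.67) = Gamma(15.2, 5.57).
The predictive distribution for the next observation is Lomax; its mean is β/(α−1) = 5.57/14.2 = 0.3923.

0.3923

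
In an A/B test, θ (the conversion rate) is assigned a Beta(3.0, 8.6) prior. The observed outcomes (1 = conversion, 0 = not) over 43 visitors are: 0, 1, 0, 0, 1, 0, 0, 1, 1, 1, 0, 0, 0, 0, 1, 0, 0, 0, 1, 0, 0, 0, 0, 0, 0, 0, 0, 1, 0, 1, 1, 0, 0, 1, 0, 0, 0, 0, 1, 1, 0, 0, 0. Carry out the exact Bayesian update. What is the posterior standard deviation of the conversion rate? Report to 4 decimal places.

0.0610

The Beta prior is conjugate to a Binomial/Bernoulli likelihood; the update adds successes to α and failures to β.
Posterior: Beta(α+k, β+n−k) = Beta(3.0+13, 8.6+30) = Beta(16.0, 38.6).
Var = αβ/((α+β)²(α+β+1)) = 16.0·38.6/(54.6²·55.6) = 0.00372604; SD = √0.00372604 = 0.0610.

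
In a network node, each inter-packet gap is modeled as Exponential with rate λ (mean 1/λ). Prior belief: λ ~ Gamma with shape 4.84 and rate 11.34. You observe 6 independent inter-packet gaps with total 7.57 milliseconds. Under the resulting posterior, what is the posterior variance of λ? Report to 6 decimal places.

With a Gamma(shape α, rate β) prior on the exponential rate λ, the posterior after n observations with total T = Σxᵢ is Gamma(α+n, β+T).
Posterior: Gamma(4.84+6, 11.34+7.57) = Gamma(10.84, 18.91).
Var = α/β² = 0.030314.

0.030314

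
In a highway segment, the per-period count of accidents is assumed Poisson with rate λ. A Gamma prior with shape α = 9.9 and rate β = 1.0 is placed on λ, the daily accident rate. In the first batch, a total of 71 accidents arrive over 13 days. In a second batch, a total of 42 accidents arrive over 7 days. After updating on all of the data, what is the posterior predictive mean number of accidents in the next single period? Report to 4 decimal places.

With a Gamma(shape α, rate β) prior, the Poisson likelihood is conjugate: the posterior is Gamma(α + ΣXᵢ, β + n).
After batch 1: Gamma(α+S, β+n) = Gamma(9.9+71, 1.0+13) = Gamma(80.9, 14.0).
After batch 2: Gamma(α+S, β+n) = Gamma(80.9+42, 14.0+7) = Gamma(122.9, 21.0).
The predictive distribution for one future period is NegBinom with mean α/β = 5.8524.

5.8524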